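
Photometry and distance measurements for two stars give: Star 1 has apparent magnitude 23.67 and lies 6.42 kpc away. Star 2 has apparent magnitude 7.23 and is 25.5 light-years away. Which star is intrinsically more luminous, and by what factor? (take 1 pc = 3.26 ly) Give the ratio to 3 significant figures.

Star 1: d = 6.42 kpc = 6420 pc
Star 1: M = m − 5 log₁₀ d + 5 = 23.67 − 5·3.8075 + 5 = 9.632
Star 2: d = 25.5 ly / 3.26 = 7.822 pc
Star 2: M = m − 5 log₁₀ d + 5 = 7.23 − 5·0.8933 + 5 = 7.763
ΔM = M_1 − M_2 = 9.632 − (7.763) = 1.869; smaller M is more luminous → Star 2.
L ratio = 10^(0.4 |ΔM|) = 10^0.748 = 5.592

Star 2 is more luminous, by a factor of 5.59.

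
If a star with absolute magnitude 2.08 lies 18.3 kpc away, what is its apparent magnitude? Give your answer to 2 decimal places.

m ≈ 18.39

d = 18.3 kpc = 18300 pc
m = M + 5 log₁₀ d − 5 = 2.08 + 5·4.2625 − 5 = 18.392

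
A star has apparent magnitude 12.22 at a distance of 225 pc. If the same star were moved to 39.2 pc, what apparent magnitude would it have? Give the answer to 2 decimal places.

m ≈ 8.43

Flux ∝ 1/d², so Δm = 5 log₁₀(d₂/d₁) = 5 log₁₀(39.2/225) = -3.794
m₂ = m₁ + Δm = 12.22 + (-3.794) = 8.426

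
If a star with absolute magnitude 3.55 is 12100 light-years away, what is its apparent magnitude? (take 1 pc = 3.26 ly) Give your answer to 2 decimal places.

m ≈ 16.40

d = 12100 ly / 3.26 = 3712 pc
m = M + 5 log₁₀ d − 5 = 3.55 + 5·3.5696 − 5 = 16.398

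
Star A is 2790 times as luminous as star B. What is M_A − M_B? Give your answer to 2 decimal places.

Pogson: ΔM = −2.5 log₁₀(ratio) = −2.5 log₁₀(2790) = −2.5 × 3.4456 = -8.614
Star A is brighter, so it has the smaller magnitude: the difference is negative.

M_A − M_B ≈ -8.61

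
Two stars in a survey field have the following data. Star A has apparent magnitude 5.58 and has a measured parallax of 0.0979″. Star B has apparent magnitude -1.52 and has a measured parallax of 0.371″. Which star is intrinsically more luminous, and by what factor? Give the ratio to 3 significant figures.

Star A: d = 1/p = 1/0.0979″ = 10.21 pc
Star A: M = m − 5 log₁₀ d + 5 = 5.58 − 5·1.0092 + 5 = 5.534
Star B: d = 1/p = 1/0.371″ = 2.695 pc
Star B: M = m − 5 log₁₀ d + 5 = -1.52 − 5·0.4306 + 5 = 1.327
ΔM = M_A − M_B = 5.534 − (1.327) = 4.207; smaller M is more luminous → Star B.
L ratio = 10^(0.4 |ΔM|) = 10^1.683 = 48.17

Star B is more luminous, by a factor of 48.2.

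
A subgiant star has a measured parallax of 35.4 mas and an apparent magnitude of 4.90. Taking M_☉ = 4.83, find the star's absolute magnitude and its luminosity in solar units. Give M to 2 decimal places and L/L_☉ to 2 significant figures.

d = 1/p = 1000/35.4 mas = 28.25 pc
M = m − 5 log₁₀ d + 5 = 4.90 − 5·1.4510 + 5 = 2.645
M − M_☉ = 2.645 − 4.83 = -2.185
L/L_☉ = 10^(−0.4 × -2.185) = 7.482

M ≈ 2.65; L/L_☉ ≈ 7.5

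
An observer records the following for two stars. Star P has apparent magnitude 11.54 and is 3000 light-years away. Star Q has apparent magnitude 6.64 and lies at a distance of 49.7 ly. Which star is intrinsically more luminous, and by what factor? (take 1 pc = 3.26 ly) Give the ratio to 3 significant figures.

Star P: d = 3000 ly / 3.26 = 920.2 pc
Star P: M = m − 5 log₁₀ d + 5 = 11.54 − 5·2.9639 + 5 = 1.720
Star Q: d = 49.7 ly / 3.26 = 15.25 pc
Star Q: M = m − 5 log₁₀ d + 5 = 6.64 − 5·1.1831 + 5 = 5.724
ΔM = M_P − M_Q = 1.720 − (5.724) = -4.004; smaller M is more luminous → Star P.
L ratio = 10^(0.4 |ΔM|) = 10^1.602 = 39.95

Star P is more luminous, by a factor of 40.0.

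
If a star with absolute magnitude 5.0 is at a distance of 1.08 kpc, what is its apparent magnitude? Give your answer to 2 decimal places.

d = 1.08 kpc = 1080 pc
m = M + 5 log₁₀ d − 5 = 5.0 + 5·3.0334 − 5 = 15.167

m ≈ 15.17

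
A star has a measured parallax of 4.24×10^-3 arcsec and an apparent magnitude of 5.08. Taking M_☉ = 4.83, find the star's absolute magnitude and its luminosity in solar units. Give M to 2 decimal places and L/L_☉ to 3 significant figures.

M ≈ -1.78; L/L_☉ ≈ 442

d = 1/p = 1/4.24×10^-3″ = 235.8 pc
M = m − 5 log₁₀ d + 5 = 5.08 − 5·2.3726 + 5 = -1.783
M − M_☉ = -1.783 − 4.83 = -6.613
L/L_☉ = 10^(−0.4 × -6.613) = 441.8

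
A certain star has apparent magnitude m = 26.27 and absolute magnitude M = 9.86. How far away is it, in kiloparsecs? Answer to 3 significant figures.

d ≈ 19.1 kpc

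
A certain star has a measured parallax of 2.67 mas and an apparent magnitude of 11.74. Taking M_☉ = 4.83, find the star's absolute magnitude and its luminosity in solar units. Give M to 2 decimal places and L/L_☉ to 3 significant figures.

M ≈ 3.87; L/L_☉ ≈ 2.42

d = 1/p = 1000/2.67 mas = 374.5 pc
M = m − 5 log₁₀ d + 5 = 11.74 − 5·2.5735 + 5 = 3.873
M − M_☉ = 3.873 − 4.83 = -0.957
L/L_☉ = 10^(−0.4 × -0.957) = 2.415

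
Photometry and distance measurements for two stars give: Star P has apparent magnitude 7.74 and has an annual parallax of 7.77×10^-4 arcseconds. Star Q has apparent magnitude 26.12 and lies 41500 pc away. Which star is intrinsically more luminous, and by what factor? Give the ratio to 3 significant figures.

Star P: d = 1/p = 1/7.77×10^-4″ = 1287 pc
Star P: M = m − 5 log₁₀ d + 5 = 7.74 − 5·3.1096 + 5 = -2.808
Star Q: M = m − 5 log₁₀ d + 5 = 26.12 − 5·4.6180 + 5 = 8.030
ΔM = M_P − M_Q = -2.808 − (8.030) = -10.838; smaller M is more luminous → Star P.
L ratio = 10^(0.4 |ΔM|) = 10^4.335 = 21630

Star P is more luminous, by a factor of 21600.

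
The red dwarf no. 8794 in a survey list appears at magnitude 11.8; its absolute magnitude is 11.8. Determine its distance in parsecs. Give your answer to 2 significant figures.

d ≈ 10 pc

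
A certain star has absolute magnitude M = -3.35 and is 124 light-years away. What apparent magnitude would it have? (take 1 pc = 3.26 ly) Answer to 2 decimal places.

m ≈ -0.45

d = 124 ly / 3.26 = 38.04 pc
m = M + 5 log₁₀ d − 5 = -3.35 + 5·1.5802 − 5 = -0.449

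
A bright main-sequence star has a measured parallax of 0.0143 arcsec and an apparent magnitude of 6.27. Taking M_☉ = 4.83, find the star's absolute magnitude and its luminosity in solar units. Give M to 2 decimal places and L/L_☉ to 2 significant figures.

d = 1/p = 1/0.0143″ = 69.93 pc
M = m − 5 log₁₀ d + 5 = 6.27 − 5·1.8447 + 5 = 2.047
M − M_☉ = 2.047 − 4.83 = -2.783
L/L_☉ = 10^(−0.4 × -2.783) = 12.98

M ≈ 2.05; L/L_☉ ≈ 13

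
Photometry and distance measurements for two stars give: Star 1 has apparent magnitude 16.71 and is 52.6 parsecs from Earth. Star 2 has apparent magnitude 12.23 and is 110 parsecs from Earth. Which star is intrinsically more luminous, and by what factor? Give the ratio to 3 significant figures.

Star 2 is more luminous, by a factor of 271.

Star 1: M = m − 5 log₁₀ d + 5 = 16.71 − 5·1.7210 + 5 = 13.105
Star 2: M = m − 5 log₁₀ d + 5 = 12.23 − 5·2.0414 + 5 = 7.023
ΔM = M_1 − M_2 = 13.105 − (7.023) = 6.082; smaller M is more luminous → Star 2.
L ratio = 10^(0.4 |ΔM|) = 10^2.433 = 270.9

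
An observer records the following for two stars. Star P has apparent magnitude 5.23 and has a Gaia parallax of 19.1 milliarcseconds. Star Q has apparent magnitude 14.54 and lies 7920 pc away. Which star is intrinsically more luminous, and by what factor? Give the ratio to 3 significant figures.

Star Q is more luminous, by a factor of 4.32.

Star P: p = 19.1 mas = 0.0191″ → d = 1/p = 52.36 pc
Star P: M = m − 5 log₁₀ d + 5 = 5.23 − 5·1.7190 + 5 = 1.635
Star Q: M = m − 5 log₁₀ d + 5 = 14.54 − 5·3.8987 + 5 = 0.046
ΔM = M_P − M_Q = 1.635 − (0.046) = 1.589; smaller M is more luminous → Star Q.
L ratio = 10^(0.4 |ΔM|) = 10^0.636 = 4.320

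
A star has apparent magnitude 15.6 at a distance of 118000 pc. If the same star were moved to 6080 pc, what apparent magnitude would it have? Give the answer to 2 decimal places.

Flux ∝ 1/d², so Δm = 5 log₁₀(d₂/d₁) = 5 log₁₀(6080/118000) = -6.440
m₂ = m₁ + Δm = 15.6 + (-6.440) = 9.160

m ≈ 9.16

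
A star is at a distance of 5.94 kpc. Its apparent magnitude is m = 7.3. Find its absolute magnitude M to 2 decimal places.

M ≈ -6.57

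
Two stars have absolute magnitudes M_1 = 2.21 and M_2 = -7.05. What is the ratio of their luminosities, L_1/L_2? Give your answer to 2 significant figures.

L_1/L_2 ≈ 2.0×10^-4

ΔM = M_1 − M_2 = 9.26
L_1/L_2 = 10^(−0.4 ΔM) = 10^-3.704 = 1.977×10^-4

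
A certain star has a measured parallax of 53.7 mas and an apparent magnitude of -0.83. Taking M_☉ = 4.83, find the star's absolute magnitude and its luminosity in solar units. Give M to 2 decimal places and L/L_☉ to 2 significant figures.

M ≈ -2.18; L/L_☉ ≈ 640

d = 1/p = 1000/53.7 mas = 18.62 pc
M = m − 5 log₁₀ d + 5 = -0.83 − 5·1.2700 + 5 = -2.180
M − M_☉ = -2.180 − 4.83 = -7.010
L/L_☉ = 10^(−0.4 × -7.010) = 636.9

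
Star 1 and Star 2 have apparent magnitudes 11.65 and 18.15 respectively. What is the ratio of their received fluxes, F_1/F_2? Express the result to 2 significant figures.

F_1/F_2 ≈ 400

Magnitude difference = -6.50
Flux ratio = 10^(−0.4 Δm) = 10^(−0.4 × -6.50) = 10^2.600 = 398.1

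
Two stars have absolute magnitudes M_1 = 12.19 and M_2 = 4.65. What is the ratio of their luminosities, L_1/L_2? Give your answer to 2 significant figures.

L_1/L_2 ≈ 9.6×10^-4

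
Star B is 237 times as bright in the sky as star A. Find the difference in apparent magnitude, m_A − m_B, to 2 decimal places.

m_A − m_B ≈ 5.94

Pogson: Δm = −2.5 log₁₀(ratio) = −2.5 log₁₀(237) = −2.5 × 2.3747 = -5.937
Star B is brighter so has the smaller magnitude: m_A − m_B is positive.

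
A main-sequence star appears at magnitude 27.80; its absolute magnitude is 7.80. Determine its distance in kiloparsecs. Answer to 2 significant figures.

Distance modulus: m − M = 27.80 − (7.80) = 20.000
m − M = 5 log₁₀ d − 5
log₁₀ d = (m − M)/5 + 1 = 5.0000
d = 10^5.0000 = 100000 pc
= 100.0 kpc

d ≈ 100 kpc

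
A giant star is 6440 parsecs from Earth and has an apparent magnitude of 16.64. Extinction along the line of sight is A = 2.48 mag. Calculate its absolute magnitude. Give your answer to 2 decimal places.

5 log₁₀(d/10 pc) = 5 log₁₀(6440) − 5 = 14.044
M = m − 5 log₁₀(d/10) − A = 16.64 − 14.044 − 2.48 = 0.116

M ≈ 0.12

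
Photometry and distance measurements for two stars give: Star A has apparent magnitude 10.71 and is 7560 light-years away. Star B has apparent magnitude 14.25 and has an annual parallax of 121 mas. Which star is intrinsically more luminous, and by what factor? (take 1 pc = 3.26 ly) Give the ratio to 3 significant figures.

Star A: d = 7560 ly / 3.26 = 2319 pc
Star A: M = m − 5 log₁₀ d + 5 = 10.71 − 5·3.3653 + 5 = -1.117
Star B: p = 121 mas = 0.121″ → d = 1/p = 8.264 pc
Star B: M = m − 5 log₁₀ d + 5 = 14.25 − 5·0.9172 + 5 = 14.664
ΔM = M_A − M_B = -1.117 − (14.664) = -15.780; smaller M is more luminous → Star A.
L ratio = 10^(0.4 |ΔM|) = 10^6.312 = 2.052×10^6

Star A is more luminous, by a factor of 2.05×10^6.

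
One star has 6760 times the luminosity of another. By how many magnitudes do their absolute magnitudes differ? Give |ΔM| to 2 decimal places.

|ΔM| ≈ 9.57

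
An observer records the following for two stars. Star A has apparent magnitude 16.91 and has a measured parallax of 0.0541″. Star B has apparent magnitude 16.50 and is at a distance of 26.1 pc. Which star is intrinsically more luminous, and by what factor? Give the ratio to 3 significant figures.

Star B is more luminous, by a factor of 2.91.

Star A: d = 1/p = 1/0.0541″ = 18.48 pc
Star A: M = m − 5 log₁₀ d + 5 = 16.91 − 5·1.2668 + 5 = 15.576
Star B: M = m − 5 log₁₀ d + 5 = 16.50 − 5·1.4166 + 5 = 14.417
ΔM = M_A − M_B = 15.576 − (14.417) = 1.159; smaller M is more luminous → Star B.
L ratio = 10^(0.4 |ΔM|) = 10^0.464 = 2.909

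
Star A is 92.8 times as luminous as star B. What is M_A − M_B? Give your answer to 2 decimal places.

M_A − M_B ≈ -4.92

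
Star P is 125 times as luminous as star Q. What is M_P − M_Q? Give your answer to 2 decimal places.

M_P − M_Q ≈ -5.24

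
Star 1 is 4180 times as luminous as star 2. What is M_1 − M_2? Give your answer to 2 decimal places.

Pogson: ΔM = −2.5 log₁₀(ratio) = −2.5 log₁₀(4180) = −2.5 × 3.6212 = -9.053
Star 1 is brighter, so it has the smaller magnitude: the difference is negative.

M_1 − M_2 ≈ -9.05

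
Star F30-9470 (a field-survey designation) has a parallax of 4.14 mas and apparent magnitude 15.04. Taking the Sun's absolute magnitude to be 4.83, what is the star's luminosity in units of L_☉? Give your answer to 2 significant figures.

d = 1/p = 1000/4.14 mas = 241.5 pc
M = m − 5 log₁₀ d + 5 = 15.04 − 5·2.3830 + 5 = 8.125
M − M_☉ = 8.125 − 4.83 = 3.295
L/L_☉ = 10^(−0.4 × 3.295) = 0.04808

L/L_☉ ≈ 0.048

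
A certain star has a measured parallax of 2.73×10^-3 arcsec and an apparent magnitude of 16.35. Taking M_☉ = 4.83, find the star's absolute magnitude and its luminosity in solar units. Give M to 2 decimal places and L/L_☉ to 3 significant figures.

M ≈ 8.53; L/L_☉ ≈ 0.0331

d = 1/p = 1/2.73×10^-3″ = 366.3 pc
M = m − 5 log₁₀ d + 5 = 16.35 − 5·2.5638 + 5 = 8.531
M − M_☉ = 8.531 − 4.83 = 3.701
L/L_☉ = 10^(−0.4 × 3.701) = 0.03309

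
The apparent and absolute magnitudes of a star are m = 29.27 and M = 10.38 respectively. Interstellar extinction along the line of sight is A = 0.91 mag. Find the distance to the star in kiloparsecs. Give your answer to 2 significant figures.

m − M = 5 log₁₀(d/10 pc) + A  ⇒  29.27 − (10.38) − 0.91 = 5 log₁₀(d/10)
17.980 = 5 log₁₀(d/10)
log₁₀ d = (m − M − A)/5 + 1 = 4.5960
d = 10^4.5960 = 39450 pc
= 39.45 kpc

d ≈ 39 kpc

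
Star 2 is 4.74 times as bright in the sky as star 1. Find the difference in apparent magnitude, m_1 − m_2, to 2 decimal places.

m_1 − m_2 ≈ 1.69

Pogson: Δm = −2.5 log₁₀(ratio) = −2.5 log₁₀(4.74) = −2.5 × 0.6758 = -1.689
Star 2 is brighter so has the smaller magnitude: m_1 − m_2 is positive.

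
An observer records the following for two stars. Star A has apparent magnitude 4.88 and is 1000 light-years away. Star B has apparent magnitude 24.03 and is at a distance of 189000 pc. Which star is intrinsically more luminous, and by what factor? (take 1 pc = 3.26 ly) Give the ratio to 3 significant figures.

Star A is more luminous, by a factor of 120.

Star A: d = 1000 ly / 3.26 = 306.7 pc
Star A: M = m − 5 log₁₀ d + 5 = 4.88 − 5·2.4868 + 5 = -2.554
Star B: M = m − 5 log₁₀ d + 5 = 24.03 − 5·5.2765 + 5 = 2.648
ΔM = M_A − M_B = -2.554 − (2.648) = -5.202; smaller M is more luminous → Star A.
L ratio = 10^(0.4 |ΔM|) = 10^2.081 = 120.4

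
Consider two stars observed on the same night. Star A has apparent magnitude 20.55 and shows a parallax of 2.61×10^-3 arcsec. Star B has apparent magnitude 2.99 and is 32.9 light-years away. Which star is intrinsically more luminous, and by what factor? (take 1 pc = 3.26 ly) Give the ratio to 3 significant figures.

Star B is more luminous, by a factor of 7330.

Star A: d = 1/p = 1/2.61×10^-3″ = 383.1 pc
Star A: M = m − 5 log₁₀ d + 5 = 20.55 − 5·2.5834 + 5 = 12.633
Star B: d = 32.9 ly / 3.26 = 10.09 pc
Star B: M = m − 5 log₁₀ d + 5 = 2.99 − 5·1.0040 + 5 = 2.970
ΔM = M_A − M_B = 12.633 − (2.970) = 9.663; smaller M is more luminous → Star B.
L ratio = 10^(0.4 |ΔM|) = 10^3.865 = 7332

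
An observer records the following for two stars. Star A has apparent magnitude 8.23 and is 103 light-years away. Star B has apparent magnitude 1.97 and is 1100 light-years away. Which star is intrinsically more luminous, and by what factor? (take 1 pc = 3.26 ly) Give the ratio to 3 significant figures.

Star B is more luminous, by a factor of 36400.

Star A: d = 103 ly / 3.26 = 31.60 pc
Star A: M = m − 5 log₁₀ d + 5 = 8.23 − 5·1.4996 + 5 = 5.732
Star B: d = 1100 ly / 3.26 = 337.4 pc
Star B: M = m − 5 log₁₀ d + 5 = 1.97 − 5·2.5282 + 5 = -5.671
ΔM = M_A − M_B = 5.732 − (-5.671) = 11.403; smaller M is more luminous → Star B.
L ratio = 10^(0.4 |ΔM|) = 10^4.561 = 36400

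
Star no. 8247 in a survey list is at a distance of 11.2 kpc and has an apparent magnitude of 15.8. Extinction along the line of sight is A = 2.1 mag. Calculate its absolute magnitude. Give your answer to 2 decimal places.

d = 11.2 kpc = 11200 pc
5 log₁₀(d/10 pc) = 5 log₁₀(11200) − 5 = 15.246
M = m − 5 log₁₀(d/10) − A = 15.8 − 15.246 − 2.1 = -1.546

M ≈ -1.55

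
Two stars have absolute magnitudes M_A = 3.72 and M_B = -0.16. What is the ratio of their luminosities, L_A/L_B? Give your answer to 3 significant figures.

ΔM = M_A − M_B = 3.88
L_A/L_B = 10^(−0.4 ΔM) = 10^-1.552 = 0.02805

L_A/L_B ≈ 0.0281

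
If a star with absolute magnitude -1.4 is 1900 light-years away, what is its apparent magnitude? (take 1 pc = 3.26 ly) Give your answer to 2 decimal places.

d = 1900 ly / 3.26 = 582.8 pc
m = M + 5 log₁₀ d − 5 = -1.4 + 5·2.7655 − 5 = 7.428

m ≈ 7.43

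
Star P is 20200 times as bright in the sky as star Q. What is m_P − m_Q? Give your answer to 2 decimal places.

m_P − m_Q ≈ -10.76

Pogson: Δm = −2.5 log₁₀(ratio) = −2.5 log₁₀(20200) = −2.5 × 4.3054 = -10.763
Star P is brighter, so it has the smaller magnitude: the difference is negative.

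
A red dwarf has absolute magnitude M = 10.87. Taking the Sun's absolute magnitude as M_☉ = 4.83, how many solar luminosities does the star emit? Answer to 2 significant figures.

M − M_☉ = 10.87 − 4.83 = 6.040
L/L_☉ = 10^(−0.4 (M − M_☉)) = 10^-2.416 = 3.837×10^-3

L/L_☉ ≈ 3.8×10^-3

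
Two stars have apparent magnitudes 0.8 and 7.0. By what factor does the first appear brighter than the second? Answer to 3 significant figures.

Magnitude difference = -6.2
Flux ratio = 10^(−0.4 Δm) = 10^(−0.4 × -6.2) = 10^2.480 = 302.0

302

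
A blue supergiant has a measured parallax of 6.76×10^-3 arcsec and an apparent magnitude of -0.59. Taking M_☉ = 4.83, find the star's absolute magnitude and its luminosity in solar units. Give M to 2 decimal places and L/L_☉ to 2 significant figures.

M ≈ -6.44; L/L_☉ ≈ 32000

d = 1/p = 1/6.76×10^-3″ = 147.9 pc
M = m − 5 log₁₀ d + 5 = -0.59 − 5·2.1701 + 5 = -6.440
M − M_☉ = -6.440 − 4.83 = -11.270
L/L_☉ = 10^(−0.4 × -11.270) = 32220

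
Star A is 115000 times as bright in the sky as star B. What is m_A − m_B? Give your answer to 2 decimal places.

Pogson: Δm = −2.5 log₁₀(ratio) = −2.5 log₁₀(115000) = −2.5 × 5.0607 = -12.652
Star A is brighter, so it has the smaller magnitude: the difference is negative.

m_A − m_B ≈ -12.65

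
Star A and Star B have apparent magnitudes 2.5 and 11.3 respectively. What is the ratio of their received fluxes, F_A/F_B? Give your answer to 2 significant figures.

Magnitude difference = -8.8
Flux ratio = 10^(−0.4 Δm) = 10^(−0.4 × -8.8) = 10^3.520 = 3311

F_A/F_B ≈ 3300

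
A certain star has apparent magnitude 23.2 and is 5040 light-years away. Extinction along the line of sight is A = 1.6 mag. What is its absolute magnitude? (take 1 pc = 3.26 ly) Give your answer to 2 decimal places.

M ≈ 10.65

d = 5040 ly / 3.26 = 1546 pc
5 log₁₀(d/10 pc) = 5 log₁₀(1546) − 5 = 10.946
M = m − 5 log₁₀(d/10) − A = 23.2 − 10.946 − 1.6 = 10.654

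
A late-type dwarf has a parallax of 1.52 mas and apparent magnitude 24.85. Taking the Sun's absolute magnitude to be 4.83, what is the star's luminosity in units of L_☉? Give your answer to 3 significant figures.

d = 1/p = 1000/1.52 mas = 657.9 pc
M = m − 5 log₁₀ d + 5 = 24.85 − 5·2.8182 + 5 = 15.759
M − M_☉ = 15.759 − 4.83 = 10.929
L/L_☉ = 10^(−0.4 × 10.929) = 4.249×10^-5

L/L_☉ ≈ 4.25×10^-5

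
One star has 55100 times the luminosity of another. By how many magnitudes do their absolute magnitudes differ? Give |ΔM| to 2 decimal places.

Pogson: ΔM = −2.5 log₁₀(ratio) = −2.5 log₁₀(55100) = −2.5 × 4.7412 = -11.853

|ΔM| ≈ 11.85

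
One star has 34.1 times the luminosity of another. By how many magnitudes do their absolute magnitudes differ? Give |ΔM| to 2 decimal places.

|ΔM| ≈ 3.83

Pogson: ΔM = −2.5 log₁₀(ratio) = −2.5 log₁₀(34.1) = −2.5 × 1.5328 = -3.832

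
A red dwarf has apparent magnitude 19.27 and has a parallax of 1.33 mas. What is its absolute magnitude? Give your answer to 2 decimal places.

M ≈ 9.89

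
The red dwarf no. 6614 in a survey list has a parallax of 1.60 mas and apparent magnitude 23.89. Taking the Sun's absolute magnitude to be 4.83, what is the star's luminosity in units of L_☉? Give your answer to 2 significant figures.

d = 1/p = 1000/1.60 mas = 625.0 pc
M = m − 5 log₁₀ d + 5 = 23.89 − 5·2.7959 + 5 = 14.911
M − M_☉ = 14.911 − 4.83 = 10.081
L/L_☉ = 10^(−0.4 × 10.081) = 9.285×10^-5

L/L_☉ ≈ 9.3×10^-5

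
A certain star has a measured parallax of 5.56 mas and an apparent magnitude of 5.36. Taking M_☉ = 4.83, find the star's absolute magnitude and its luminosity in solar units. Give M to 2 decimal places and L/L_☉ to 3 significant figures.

d = 1/p = 1000/5.56 mas = 179.9 pc
M = m − 5 log₁₀ d + 5 = 5.36 − 5·2.2549 + 5 = -0.915
M − M_☉ = -0.915 − 4.83 = -5.745
L/L_☉ = 10^(−0.4 × -5.745) = 198.5

M ≈ -0.91; L/L_☉ ≈ 199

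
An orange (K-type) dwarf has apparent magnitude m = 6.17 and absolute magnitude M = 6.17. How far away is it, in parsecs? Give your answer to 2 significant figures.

d ≈ 10 pc

Distance modulus: m − M = 6.17 − (6.17) = 0.000
m − M = 5 log₁₀ d − 5
log₁₀ d = (m − M)/5 + 1 = 1.0000
d = 10^1.0000 = 10.00 pc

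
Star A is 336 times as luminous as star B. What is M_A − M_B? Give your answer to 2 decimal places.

Pogson: ΔM = −2.5 log₁₀(ratio) = −2.5 log₁₀(336) = −2.5 × 2.5263 = -6.316
Star A is brighter, so it has the smaller magnitude: the difference is negative.

M_A − M_B ≈ -6.32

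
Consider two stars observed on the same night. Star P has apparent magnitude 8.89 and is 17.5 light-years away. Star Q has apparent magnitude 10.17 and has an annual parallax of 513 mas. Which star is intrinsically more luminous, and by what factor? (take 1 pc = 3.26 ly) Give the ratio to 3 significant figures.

Star P is more luminous, by a factor of 24.7.

Star P: d = 17.5 ly / 3.26 = 5.368 pc
Star P: M = m − 5 log₁₀ d + 5 = 8.89 − 5·0.7298 + 5 = 10.241
Star Q: p = 513 mas = 0.513″ → d = 1/p = 1.949 pc
Star Q: M = m − 5 log₁₀ d + 5 = 10.17 − 5·0.2899 + 5 = 13.721
ΔM = M_P − M_Q = 10.241 − (13.721) = -3.480; smaller M is more luminous → Star P.
L ratio = 10^(0.4 |ΔM|) = 10^1.392 = 24.65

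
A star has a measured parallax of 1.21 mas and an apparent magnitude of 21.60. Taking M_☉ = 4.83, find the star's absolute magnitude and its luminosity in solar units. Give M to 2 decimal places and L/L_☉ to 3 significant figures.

d = 1/p = 1000/1.21 mas = 826.4 pc
M = m − 5 log₁₀ d + 5 = 21.60 − 5·2.9172 + 5 = 12.014
M − M_☉ = 12.014 − 4.83 = 7.184
L/L_☉ = 10^(−0.4 × 7.184) = 1.338×10^-3

M ≈ 12.01; L/L_☉ ≈ 1.34×10^-3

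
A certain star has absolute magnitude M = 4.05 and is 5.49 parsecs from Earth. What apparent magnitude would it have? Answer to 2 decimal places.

m = M + 5 log₁₀ d − 5 = 4.05 + 5·0.7396 − 5 = 2.748

m ≈ 2.75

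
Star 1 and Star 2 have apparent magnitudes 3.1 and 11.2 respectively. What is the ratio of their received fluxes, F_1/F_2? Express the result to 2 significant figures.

F_1/F_2 ≈ 1700

Magnitude difference = -8.1
Flux ratio = 10^(−0.4 Δm) = 10^(−0.4 × -8.1) = 10^3.240 = 1738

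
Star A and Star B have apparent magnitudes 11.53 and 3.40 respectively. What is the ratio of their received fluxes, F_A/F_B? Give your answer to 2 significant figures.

F_A/F_B ≈ 5.6×10^-4

Magnitude difference = 8.13
Flux ratio = 10^(−0.4 Δm) = 10^(−0.4 × 8.13) = 10^-3.252 = 5.598×10^-4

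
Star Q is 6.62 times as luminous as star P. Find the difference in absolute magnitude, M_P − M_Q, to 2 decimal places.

M_P − M_Q ≈ 2.05

Pogson: ΔM = −2.5 log₁₀(ratio) = −2.5 log₁₀(6.62) = −2.5 × 0.8209 = -2.052
Star Q is brighter so has the smaller magnitude: M_P − M_Q is positive.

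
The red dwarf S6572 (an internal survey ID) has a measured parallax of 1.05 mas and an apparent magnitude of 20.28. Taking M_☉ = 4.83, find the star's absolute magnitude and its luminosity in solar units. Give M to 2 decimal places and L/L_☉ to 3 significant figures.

M ≈ 10.39; L/L_☉ ≈ 5.99×10^-3

d = 1/p = 1000/1.05 mas = 952.4 pc
M = m − 5 log₁₀ d + 5 = 20.28 − 5·2.9788 + 5 = 10.386
M − M_☉ = 10.386 − 4.83 = 5.556
L/L_☉ = 10^(−0.4 × 5.556) = 5.993×10^-3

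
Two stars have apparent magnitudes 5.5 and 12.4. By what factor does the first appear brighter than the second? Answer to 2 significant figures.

580

Magnitude difference = -6.9
Flux ratio = 10^(−0.4 Δm) = 10^(−0.4 × -6.9) = 10^2.760 = 575.4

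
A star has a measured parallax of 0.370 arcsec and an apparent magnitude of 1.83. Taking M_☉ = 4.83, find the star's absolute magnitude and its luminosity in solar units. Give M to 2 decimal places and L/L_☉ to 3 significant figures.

M ≈ 4.67; L/L_☉ ≈ 1.16

d = 1/p = 1/0.370″ = 2.703 pc
M = m − 5 log₁₀ d + 5 = 1.83 − 5·0.4318 + 5 = 4.671
M − M_☉ = 4.671 − 4.83 = -0.159
L/L_☉ = 10^(−0.4 × -0.159) = 1.158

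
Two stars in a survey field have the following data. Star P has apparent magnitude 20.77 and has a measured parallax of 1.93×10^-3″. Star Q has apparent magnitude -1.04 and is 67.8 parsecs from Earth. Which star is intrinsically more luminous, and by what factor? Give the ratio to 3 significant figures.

Star Q is more luminous, by a factor of 9.07×10^6.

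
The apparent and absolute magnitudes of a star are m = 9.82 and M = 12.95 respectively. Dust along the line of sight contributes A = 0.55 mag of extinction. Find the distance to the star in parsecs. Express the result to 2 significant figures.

m − M = 5 log₁₀(d/10 pc) + A  ⇒  9.82 − (12.95) − 0.55 = 5 log₁₀(d/10)
-3.680 = 5 log₁₀(d/10)
log₁₀ d = (m − M − A)/5 + 1 = 0.2640
d = 10^0.2640 = 1.837 pc

d ≈ 1.8 pc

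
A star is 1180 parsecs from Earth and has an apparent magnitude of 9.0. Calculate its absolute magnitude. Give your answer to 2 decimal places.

M ≈ -1.36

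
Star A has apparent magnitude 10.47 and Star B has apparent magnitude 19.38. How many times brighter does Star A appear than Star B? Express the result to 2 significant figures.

3700

Magnitude difference = -8.91
Flux ratio = 10^(−0.4 Δm) = 10^(−0.4 × -8.91) = 10^3.564 = 3664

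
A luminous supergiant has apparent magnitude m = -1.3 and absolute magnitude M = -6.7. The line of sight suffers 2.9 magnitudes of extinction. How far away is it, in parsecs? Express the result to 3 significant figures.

d ≈ 31.6 pc

m − M = 5 log₁₀(d/10 pc) + A  ⇒  -1.3 − (-6.7) − 2.9 = 5 log₁₀(d/10)
2.500 = 5 log₁₀(d/10)
log₁₀ d = (m − M − A)/5 + 1 = 1.5000
d = 10^1.5000 = 31.62 pc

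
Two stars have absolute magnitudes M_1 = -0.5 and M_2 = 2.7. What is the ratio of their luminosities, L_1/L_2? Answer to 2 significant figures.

L_1/L_2 ≈ 19

ΔM = M_1 − M_2 = -3.2
L_1/L_2 = 10^(−0.4 ΔM) = 10^1.280 = 19.05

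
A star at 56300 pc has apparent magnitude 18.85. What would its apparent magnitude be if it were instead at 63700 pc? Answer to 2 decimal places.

Flux ∝ 1/d², so Δm = 5 log₁₀(d₂/d₁) = 5 log₁₀(63700/56300) = 0.268
m₂ = m₁ + Δm = 18.85 + (0.268) = 19.118

m ≈ 19.12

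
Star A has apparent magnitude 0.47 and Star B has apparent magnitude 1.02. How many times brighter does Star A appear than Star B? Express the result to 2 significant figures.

1.7

Δm = 0.47 − (1.02) = -0.55
Flux ratio = 10^(−0.4 Δm) = 10^(−0.4 × -0.55) = 10^0.220 = 1.660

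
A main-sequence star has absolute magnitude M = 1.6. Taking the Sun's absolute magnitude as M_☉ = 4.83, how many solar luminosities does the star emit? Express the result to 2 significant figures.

L/L_☉ ≈ 20

M − M_☉ = 1.6 − 4.83 = -3.230
L/L_☉ = 10^(−0.4 (M − M_☉)) = 10^1.292 = 19.59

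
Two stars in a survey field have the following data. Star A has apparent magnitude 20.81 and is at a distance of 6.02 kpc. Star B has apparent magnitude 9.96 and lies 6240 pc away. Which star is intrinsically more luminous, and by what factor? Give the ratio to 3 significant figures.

Star A: d = 6.02 kpc = 6020 pc
Star A: M = m − 5 log₁₀ d + 5 = 20.81 − 5·3.7796 + 5 = 6.912
Star B: M = m − 5 log₁₀ d + 5 = 9.96 − 5·3.7952 + 5 = -4.016
ΔM = M_A − M_B = 6.912 − (-4.016) = 10.928; smaller M is more luminous → Star B.
L ratio = 10^(0.4 |ΔM|) = 10^4.371 = 23510

Star B is more luminous, by a factor of 23500.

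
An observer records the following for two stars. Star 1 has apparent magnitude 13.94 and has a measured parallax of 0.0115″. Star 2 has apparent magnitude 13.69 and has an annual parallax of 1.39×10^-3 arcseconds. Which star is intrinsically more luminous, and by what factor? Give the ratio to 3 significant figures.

Star 2 is more luminous, by a factor of 86.2.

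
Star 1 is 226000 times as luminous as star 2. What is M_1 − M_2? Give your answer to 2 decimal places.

M_1 − M_2 ≈ -13.39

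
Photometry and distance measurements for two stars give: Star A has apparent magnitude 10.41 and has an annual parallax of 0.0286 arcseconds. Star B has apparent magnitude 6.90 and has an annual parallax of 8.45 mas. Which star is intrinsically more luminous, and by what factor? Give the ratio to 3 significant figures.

Star A: d = 1/p = 1/0.0286″ = 34.97 pc
Star A: M = m − 5 log₁₀ d + 5 = 10.41 − 5·1.5436 + 5 = 7.692
Star B: p = 8.45 mas = 8.45×10^-3″ → d = 1/p = 118.3 pc
Star B: M = m − 5 log₁₀ d + 5 = 6.90 − 5·2.0731 + 5 = 1.534
ΔM = M_A − M_B = 7.692 − (1.534) = 6.158; smaller M is more luminous → Star B.
L ratio = 10^(0.4 |ΔM|) = 10^2.463 = 290.4

Star B is more luminous, by a factor of 290.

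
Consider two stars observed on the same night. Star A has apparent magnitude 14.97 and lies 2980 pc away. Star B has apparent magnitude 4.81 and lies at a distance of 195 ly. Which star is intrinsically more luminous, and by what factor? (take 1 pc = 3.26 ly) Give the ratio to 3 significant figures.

Star A: M = m − 5 log₁₀ d + 5 = 14.97 − 5·3.4742 + 5 = 2.599
Star B: d = 195 ly / 3.26 = 59.82 pc
Star B: M = m − 5 log₁₀ d + 5 = 4.81 − 5·1.7768 + 5 = 0.926
ΔM = M_A − M_B = 2.599 − (0.926) = 1.673; smaller M is more luminous → Star B.
L ratio = 10^(0.4 |ΔM|) = 10^0.669 = 4.669

Star B is more luminous, by a factor of 4.67.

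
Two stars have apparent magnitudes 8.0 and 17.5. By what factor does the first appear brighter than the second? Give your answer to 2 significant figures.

Δm = 8.0 − (17.5) = -9.5
Flux ratio = 10^(−0.4 Δm) = 10^(−0.4 × -9.5) = 10^3.800 = 6310

6300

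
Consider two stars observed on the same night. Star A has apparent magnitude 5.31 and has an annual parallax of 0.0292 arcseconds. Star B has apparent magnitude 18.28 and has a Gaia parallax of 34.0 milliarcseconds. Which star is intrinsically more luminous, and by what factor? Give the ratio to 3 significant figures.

Star A is more luminous, by a factor of 209000.

Star A: d = 1/p = 1/0.0292″ = 34.25 pc
Star A: M = m − 5 log₁₀ d + 5 = 5.31 − 5·1.5346 + 5 = 2.637
Star B: p = 34.0 mas = 0.0340″ → d = 1/p = 29.41 pc
Star B: M = m − 5 log₁₀ d + 5 = 18.28 − 5·1.4685 + 5 = 15.937
ΔM = M_A − M_B = 2.637 − (15.937) = -13.300; smaller M is more luminous → Star A.
L ratio = 10^(0.4 |ΔM|) = 10^5.320 = 209000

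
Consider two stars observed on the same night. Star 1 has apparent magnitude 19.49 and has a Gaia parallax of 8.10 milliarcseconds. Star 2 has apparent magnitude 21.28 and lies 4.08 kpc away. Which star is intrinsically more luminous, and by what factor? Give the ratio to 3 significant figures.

Star 2 is more luminous, by a factor of 210.

Star 1: p = 8.10 mas = 8.10×10^-3″ → d = 1/p = 123.5 pc
Star 1: M = m − 5 log₁₀ d + 5 = 19.49 − 5·2.0915 + 5 = 14.032
Star 2: d = 4.08 kpc = 4080 pc
Star 2: M = m − 5 log₁₀ d + 5 = 21.28 − 5·3.6107 + 5 = 8.227
ΔM = M_1 − M_2 = 14.032 − (8.227) = 5.806; smaller M is more luminous → Star 2.
L ratio = 10^(0.4 |ΔM|) = 10^2.322 = 210.0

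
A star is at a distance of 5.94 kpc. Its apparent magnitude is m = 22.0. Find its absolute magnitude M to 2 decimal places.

M ≈ 8.13

d = 5.94 kpc = 5940 pc
5 log₁₀(d/10 pc) = 5 log₁₀(5940) − 5 = 13.869
M = m − 5 log₁₀(d/10) = 22.0 − 13.869 = 8.131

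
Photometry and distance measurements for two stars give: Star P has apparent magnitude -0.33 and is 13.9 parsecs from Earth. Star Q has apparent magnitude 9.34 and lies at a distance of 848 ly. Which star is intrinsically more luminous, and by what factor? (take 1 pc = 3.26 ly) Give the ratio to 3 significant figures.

Star P is more luminous, by a factor of 21.1.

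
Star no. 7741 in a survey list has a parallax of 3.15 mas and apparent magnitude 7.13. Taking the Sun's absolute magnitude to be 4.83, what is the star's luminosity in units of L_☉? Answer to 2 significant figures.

L/L_☉ ≈ 120

d = 1/p = 1000/3.15 mas = 317.5 pc
M = m − 5 log₁₀ d + 5 = 7.13 − 5·2.5017 + 5 = -0.378
M − M_☉ = -0.378 − 4.83 = -5.208
L/L_☉ = 10^(−0.4 × -5.208) = 121.2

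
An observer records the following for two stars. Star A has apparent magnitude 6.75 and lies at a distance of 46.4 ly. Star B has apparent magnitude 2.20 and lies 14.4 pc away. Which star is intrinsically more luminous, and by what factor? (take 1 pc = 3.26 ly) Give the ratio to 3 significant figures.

Star B is more luminous, by a factor of 67.6.

Star A: d = 46.4 ly / 3.26 = 14.23 pc
Star A: M = m − 5 log₁₀ d + 5 = 6.75 − 5·1.1533 + 5 = 5.983
Star B: M = m − 5 log₁₀ d + 5 = 2.20 − 5·1.1584 + 5 = 1.408
ΔM = M_A − M_B = 5.983 − (1.408) = 4.575; smaller M is more luminous → Star B.
L ratio = 10^(0.4 |ΔM|) = 10^1.830 = 67.63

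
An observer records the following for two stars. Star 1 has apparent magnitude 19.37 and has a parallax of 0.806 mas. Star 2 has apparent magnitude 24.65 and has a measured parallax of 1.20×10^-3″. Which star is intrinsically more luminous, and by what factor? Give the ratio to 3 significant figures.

Star 1: p = 0.806 mas = 8.06×10^-4″ → d = 1/p = 1241 pc
Star 1: M = m − 5 log₁₀ d + 5 = 19.37 − 5·3.0937 + 5 = 8.902
Star 2: d = 1/p = 1/1.20×10^-3″ = 833.3 pc
Star 2: M = m − 5 log₁₀ d + 5 = 24.65 − 5·2.9208 + 5 = 15.046
ΔM = M_1 − M_2 = 8.902 − (15.046) = -6.144; smaller M is more luminous → Star 1.
L ratio = 10^(0.4 |ΔM|) = 10^2.458 = 286.9

Star 1 is more luminous, by a factor of 287.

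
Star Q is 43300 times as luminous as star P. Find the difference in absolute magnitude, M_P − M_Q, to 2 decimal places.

M_P − M_Q ≈ 11.59

Pogson: ΔM = −2.5 log₁₀(ratio) = −2.5 log₁₀(43300) = −2.5 × 4.6365 = -11.591
Star Q is brighter so has the smaller magnitude: M_P − M_Q is positive.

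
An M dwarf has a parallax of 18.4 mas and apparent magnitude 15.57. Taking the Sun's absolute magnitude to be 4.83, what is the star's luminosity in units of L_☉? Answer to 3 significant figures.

d = 1/p = 1000/18.4 mas = 54.35 pc
M = m − 5 log₁₀ d + 5 = 15.57 − 5·1.7352 + 5 = 11.894
M − M_☉ = 11.894 − 4.83 = 7.064
L/L_☉ = 10^(−0.4 × 7.064) = 1.494×10^-3

L/L_☉ ≈ 1.49×10^-3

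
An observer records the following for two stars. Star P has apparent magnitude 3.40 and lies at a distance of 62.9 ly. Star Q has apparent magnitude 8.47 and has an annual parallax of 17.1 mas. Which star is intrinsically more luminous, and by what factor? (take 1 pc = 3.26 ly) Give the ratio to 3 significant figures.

Star P is more luminous, by a factor of 11.6.

Star P: d = 62.9 ly / 3.26 = 19.29 pc
Star P: M = m − 5 log₁₀ d + 5 = 3.40 − 5·1.2854 + 5 = 1.973
Star Q: p = 17.1 mas = 0.0171″ → d = 1/p = 58.48 pc
Star Q: M = m − 5 log₁₀ d + 5 = 8.47 − 5·1.7670 + 5 = 4.635
ΔM = M_P − M_Q = 1.973 − (4.635) = -2.662; smaller M is more luminous → Star P.
L ratio = 10^(0.4 |ΔM|) = 10^1.065 = 11.61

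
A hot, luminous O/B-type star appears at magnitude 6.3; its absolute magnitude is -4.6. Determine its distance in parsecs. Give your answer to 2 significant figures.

μ = m − M = 10.900
m − M = 5 log₁₀ d − 5
log₁₀ d = (m − M)/5 + 1 = 3.1800
d = 10^3.1800 = 1514 pc

d ≈ 1500 pc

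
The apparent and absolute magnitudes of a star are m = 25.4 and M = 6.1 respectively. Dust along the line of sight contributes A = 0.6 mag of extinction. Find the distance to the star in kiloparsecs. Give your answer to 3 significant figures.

m − M = 5 log₁₀(d/10 pc) + A  ⇒  25.4 − (6.1) − 0.6 = 5 log₁₀(d/10)
18.700 = 5 log₁₀(d/10)
log₁₀ d = (m − M − A)/5 + 1 = 4.7400
d = 10^4.7400 = 54950 pc
= 54.95 kpc

d ≈ 55.0 kpc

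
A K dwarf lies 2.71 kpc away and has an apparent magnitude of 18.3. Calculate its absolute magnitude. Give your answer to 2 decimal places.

d = 2.71 kpc = 2710 pc
5 log₁₀(d/10 pc) = 5 log₁₀(2710) − 5 = 12.165
M = m − 5 log₁₀(d/10) = 18.3 − 12.165 = 6.135

M ≈ 6.14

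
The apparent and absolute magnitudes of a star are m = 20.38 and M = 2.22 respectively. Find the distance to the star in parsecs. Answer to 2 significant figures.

d ≈ 43000 pc

μ = m − M = 18.160
m − M = 5 log₁₀ d − 5
log₁₀ d = (m − M)/5 + 1 = 4.6320
d = 10^4.6320 = 42850 pc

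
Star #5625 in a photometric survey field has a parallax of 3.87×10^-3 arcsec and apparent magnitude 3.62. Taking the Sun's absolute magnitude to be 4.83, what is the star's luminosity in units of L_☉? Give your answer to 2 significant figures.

L/L_☉ ≈ 2000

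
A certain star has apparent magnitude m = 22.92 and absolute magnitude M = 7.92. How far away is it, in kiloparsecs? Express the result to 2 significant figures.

μ = m − M = 15.000
m − M = 5 log₁₀ d − 5
log₁₀ d = (m − M)/5 + 1 = 4.0000
d = 10^4.0000 = 10000 pc
= 10.00 kpc

d ≈ 10 kpc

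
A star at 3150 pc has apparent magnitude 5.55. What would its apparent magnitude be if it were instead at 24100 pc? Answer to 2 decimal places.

m ≈ 9.97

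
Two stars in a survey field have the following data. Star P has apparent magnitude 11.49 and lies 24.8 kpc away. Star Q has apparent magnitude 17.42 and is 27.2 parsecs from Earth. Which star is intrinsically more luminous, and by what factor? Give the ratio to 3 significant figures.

Star P is more luminous, by a factor of 1.96×10^8.

Star P: d = 24.8 kpc = 24800 pc
Star P: M = m − 5 log₁₀ d + 5 = 11.49 − 5·4.3945 + 5 = -5.482
Star Q: M = m − 5 log₁₀ d + 5 = 17.42 − 5·1.4346 + 5 = 15.247
ΔM = M_P − M_Q = -5.482 − (15.247) = -20.729; smaller M is more luminous → Star P.
L ratio = 10^(0.4 |ΔM|) = 10^8.292 = 1.958×10^8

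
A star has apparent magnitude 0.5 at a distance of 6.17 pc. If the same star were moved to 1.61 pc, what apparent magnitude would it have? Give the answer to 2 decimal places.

m ≈ -2.42

Flux ∝ 1/d², so Δm = 5 log₁₀(d₂/d₁) = 5 log₁₀(1.61/6.17) = -2.917
m₂ = m₁ + Δm = 0.5 + (-2.917) = -2.417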